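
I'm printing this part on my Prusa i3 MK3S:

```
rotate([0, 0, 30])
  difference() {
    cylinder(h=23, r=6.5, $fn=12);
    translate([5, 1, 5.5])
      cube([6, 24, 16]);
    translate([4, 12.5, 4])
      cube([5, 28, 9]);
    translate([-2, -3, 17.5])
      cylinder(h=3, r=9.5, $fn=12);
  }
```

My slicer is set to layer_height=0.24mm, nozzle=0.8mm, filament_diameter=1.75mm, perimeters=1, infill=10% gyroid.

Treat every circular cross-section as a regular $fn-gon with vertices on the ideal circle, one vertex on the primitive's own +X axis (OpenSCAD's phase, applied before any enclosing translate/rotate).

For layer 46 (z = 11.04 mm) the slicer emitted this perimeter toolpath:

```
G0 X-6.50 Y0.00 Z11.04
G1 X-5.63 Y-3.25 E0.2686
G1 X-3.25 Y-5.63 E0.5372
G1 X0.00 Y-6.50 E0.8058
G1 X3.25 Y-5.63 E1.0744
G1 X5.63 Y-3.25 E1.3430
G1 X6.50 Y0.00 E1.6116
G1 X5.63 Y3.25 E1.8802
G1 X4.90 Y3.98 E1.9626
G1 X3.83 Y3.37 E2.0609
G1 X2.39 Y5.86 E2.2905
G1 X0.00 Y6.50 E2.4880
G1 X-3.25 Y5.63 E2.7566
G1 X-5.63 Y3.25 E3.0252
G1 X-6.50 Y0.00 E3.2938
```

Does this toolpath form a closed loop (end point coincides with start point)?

Start point (G0): (-6.50, 0.00). End point (last G1): the path returns to the start — closed.

yes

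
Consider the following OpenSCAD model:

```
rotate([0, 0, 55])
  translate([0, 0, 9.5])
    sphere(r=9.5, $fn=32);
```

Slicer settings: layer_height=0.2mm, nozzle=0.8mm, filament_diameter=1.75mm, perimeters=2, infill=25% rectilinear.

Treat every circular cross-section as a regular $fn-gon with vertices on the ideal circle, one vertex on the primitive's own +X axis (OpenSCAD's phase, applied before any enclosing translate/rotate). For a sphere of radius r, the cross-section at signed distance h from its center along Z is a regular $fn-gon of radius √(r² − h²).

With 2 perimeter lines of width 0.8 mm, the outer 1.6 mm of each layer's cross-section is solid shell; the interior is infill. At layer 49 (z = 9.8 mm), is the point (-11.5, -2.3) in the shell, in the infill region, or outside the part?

outside

At z = 9.8 mm: the sphere: section is a regular 32-gon, circumradius = √(r²−h²) = √(9.5²−0.3²) = 9.495; (whole slice rotated 55° about Z — lengths, areas and connectivity unchanged). Overall, the cross-section is a single solid region. Undo the 55° rotation: the query point maps to (-8.480, 8.101) in the un-rotated model frame. The nearest boundary edge runs (-6.71, 6.71)→(-7.90, 5.28); distance from the point to it = 2.24 mm. The point is not inside any of the regions above, so it lies outside the cross-section (2.24 mm from the nearest boundary).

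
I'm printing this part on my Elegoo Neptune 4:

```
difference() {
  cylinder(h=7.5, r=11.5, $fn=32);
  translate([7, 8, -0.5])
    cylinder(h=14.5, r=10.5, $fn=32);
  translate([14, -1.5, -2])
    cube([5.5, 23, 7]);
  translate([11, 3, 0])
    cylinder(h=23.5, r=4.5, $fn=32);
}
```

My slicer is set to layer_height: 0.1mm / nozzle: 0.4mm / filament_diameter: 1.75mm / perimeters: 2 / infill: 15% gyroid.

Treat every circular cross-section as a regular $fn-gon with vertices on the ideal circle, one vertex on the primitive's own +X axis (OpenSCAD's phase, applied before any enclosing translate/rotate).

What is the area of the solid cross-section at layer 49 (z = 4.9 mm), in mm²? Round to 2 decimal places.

At z = 4.9 mm: the r=11.5 cylinder gives a regular 32-gon of circumradius 11.5 (constant along its height) (area = (32/2)·11.500²·sin(360°/32) = 412.81 mm²); the cylinder at (7, 8): section is a regular 32-gon, circumradius r=10.5 (area = (32/2)·10.500²·sin(360°/32) = 344.14 mm²); the cube at (14, -1.5) (footprint 5.5×23) is included at this height (area 126.50 mm²); the r=4.5 cylinder at (11, 3) gives a regular 32-gon of circumradius 4.5 (constant along its height) (area = (32/2)·4.500²·sin(360°/32) = 63.21 mm²); After the difference (first − rest): starting from the r=11.5 cylinder (412.81 mm²), the r=10.5 cylinder at (7, 8) partially overlaps it — only the 153.70 mm² overlap (of its 344.14 mm²) is removed, clipping the outline; the 5.5×23 cube at (14, -1.5) misses the remaining region (no effect); the r=4.5 cylinder at (11, 3) misses the remaining region (no effect) — area = 259.11 mm². Overall, the cross-section is a single solid region. Net area = 259.11 mm².

259.11 mm²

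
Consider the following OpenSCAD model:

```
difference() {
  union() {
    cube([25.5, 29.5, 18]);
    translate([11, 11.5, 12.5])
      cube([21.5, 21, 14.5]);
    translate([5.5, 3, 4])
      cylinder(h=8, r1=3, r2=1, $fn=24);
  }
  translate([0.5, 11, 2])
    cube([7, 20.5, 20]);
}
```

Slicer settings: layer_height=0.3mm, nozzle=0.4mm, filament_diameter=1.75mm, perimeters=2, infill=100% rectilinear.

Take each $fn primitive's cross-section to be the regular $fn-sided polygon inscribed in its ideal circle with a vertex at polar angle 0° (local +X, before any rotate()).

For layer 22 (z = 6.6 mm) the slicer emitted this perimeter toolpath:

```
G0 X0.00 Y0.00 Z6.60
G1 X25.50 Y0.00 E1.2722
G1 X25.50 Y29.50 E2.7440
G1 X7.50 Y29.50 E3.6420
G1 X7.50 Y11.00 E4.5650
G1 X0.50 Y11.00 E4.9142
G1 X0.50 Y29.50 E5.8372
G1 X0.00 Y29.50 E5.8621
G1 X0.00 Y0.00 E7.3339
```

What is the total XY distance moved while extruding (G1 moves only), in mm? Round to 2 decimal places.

147.00 mm

Sum the Euclidean lengths of each G1 segment: total = 147.00 mm.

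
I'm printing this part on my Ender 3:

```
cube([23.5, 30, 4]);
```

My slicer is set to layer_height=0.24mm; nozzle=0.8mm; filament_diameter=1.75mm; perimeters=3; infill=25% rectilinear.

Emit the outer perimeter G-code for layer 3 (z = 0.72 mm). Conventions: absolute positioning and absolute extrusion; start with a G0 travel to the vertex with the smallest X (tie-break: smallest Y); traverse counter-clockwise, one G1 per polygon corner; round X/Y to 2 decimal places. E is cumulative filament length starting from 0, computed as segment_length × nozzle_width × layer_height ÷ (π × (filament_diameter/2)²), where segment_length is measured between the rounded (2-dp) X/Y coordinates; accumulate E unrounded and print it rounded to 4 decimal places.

G0 X0.00 Y0.00 Z0.72
G1 X23.50 Y0.00 E1.8759
G1 X23.50 Y30.00 E4.2706
G1 X0.00 Y30.00 E6.1465
G1 X0.00 Y0.00 E8.5412

At z = 0.72 mm: the cube (footprint 23.5×30) is included at this height. The outline is a single polygon with 4 vertices. Extrusion per mm of travel: 0.8 × 0.24 / (π × 0.875²) = 0.079824. Accumulating E over each segment gives final E = 8.5412.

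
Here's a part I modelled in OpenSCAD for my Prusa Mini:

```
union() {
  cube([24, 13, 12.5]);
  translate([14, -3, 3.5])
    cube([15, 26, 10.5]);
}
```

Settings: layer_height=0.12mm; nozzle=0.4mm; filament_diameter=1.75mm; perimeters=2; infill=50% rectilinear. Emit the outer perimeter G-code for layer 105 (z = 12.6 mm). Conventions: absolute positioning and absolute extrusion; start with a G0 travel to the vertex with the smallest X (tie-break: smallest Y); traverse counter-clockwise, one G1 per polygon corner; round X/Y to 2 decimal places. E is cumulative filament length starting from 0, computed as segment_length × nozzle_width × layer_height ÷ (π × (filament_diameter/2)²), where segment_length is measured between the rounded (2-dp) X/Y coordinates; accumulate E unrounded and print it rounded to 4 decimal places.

G0 X14.00 Y-3.00 Z12.60
G1 X29.00 Y-3.00 E0.2993
G1 X29.00 Y23.00 E0.8182
G1 X14.00 Y23.00 E1.1175
G1 X14.00 Y-3.00 E1.6364

At z = 12.6 mm: the cube does not reach this height (z outside [0, 12.5]); the cube at (14, -3) is present — its section is the full 15×26 rectangle; Taking the union: only the 15×26 cube at (14, -3) is present, so the union is just that shape — 1 connected region. The outline is a single polygon with 4 vertices. Extrusion per mm of travel: 0.4 × 0.12 / (π × 0.875²) = 0.019956. Accumulating E over each segment gives final E = 1.6364.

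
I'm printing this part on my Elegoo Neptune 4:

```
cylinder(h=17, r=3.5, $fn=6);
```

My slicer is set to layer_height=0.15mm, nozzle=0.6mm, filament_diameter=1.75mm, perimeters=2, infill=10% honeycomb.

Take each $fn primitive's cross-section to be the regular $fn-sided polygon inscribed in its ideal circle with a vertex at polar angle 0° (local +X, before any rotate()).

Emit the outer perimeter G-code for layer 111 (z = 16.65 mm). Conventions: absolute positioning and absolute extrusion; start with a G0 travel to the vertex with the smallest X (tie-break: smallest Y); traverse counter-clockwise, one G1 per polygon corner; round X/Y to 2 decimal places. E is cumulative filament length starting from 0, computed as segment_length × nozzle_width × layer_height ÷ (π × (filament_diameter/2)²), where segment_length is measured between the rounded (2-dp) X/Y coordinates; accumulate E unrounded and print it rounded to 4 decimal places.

G0 X-3.50 Y0.00 Z16.65
G1 X-1.75 Y-3.03 E0.1309
G1 X1.75 Y-3.03 E0.2619
G1 X3.50 Y0.00 E0.3928
G1 X1.75 Y3.03 E0.5237
G1 X-1.75 Y3.03 E0.6547
G1 X-3.50 Y0.00 E0.7856

At z = 16.65 mm: the cylinder: section is a regular 6-gon, circumradius r=3.5. The outline is a single polygon with 6 vertices. Extrusion per mm of travel: 0.6 × 0.15 / (π × 0.875²) = 0.037418. Accumulating E over each segment gives final E = 0.7856.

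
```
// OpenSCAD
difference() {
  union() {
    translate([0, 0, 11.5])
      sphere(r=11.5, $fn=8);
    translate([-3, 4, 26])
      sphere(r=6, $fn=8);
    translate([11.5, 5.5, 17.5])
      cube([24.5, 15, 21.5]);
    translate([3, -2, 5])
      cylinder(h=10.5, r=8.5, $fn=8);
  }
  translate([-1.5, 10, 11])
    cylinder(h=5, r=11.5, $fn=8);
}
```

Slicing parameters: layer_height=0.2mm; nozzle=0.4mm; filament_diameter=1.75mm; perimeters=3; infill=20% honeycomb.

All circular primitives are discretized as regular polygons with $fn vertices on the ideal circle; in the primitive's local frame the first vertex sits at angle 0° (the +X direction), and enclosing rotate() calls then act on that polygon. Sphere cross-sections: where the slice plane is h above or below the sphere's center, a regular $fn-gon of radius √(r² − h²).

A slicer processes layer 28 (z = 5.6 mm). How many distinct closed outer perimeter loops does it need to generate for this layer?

At z = 5.6 mm: the r=11.5 sphere contributes a regular 8-gon of circumradius √(11.5²−5.9²) = 9.871; the sphere at (-3, 4) is not intersected at this z (|z−center|=20.400 > r=6); the cube at (11.5, 5.5) is absent (z outside [17.5, 39]); the r=8.5 cylinder at (3, -2) gives a regular 8-gon of circumradius 8.5 (constant along its height); Merging all regions: the regions partially overlap (shared area 172.76 mm²), so overlapping operands fuse into one piece — 1 connected region; the cylinder at (-1.5, 10) is absent (z outside [11, 16]); Subtracting the remaining from the first: none of the subtracted shapes is present at this height, so the result so far is unchanged — 1 connected region. The result has 1 disconnected region.

1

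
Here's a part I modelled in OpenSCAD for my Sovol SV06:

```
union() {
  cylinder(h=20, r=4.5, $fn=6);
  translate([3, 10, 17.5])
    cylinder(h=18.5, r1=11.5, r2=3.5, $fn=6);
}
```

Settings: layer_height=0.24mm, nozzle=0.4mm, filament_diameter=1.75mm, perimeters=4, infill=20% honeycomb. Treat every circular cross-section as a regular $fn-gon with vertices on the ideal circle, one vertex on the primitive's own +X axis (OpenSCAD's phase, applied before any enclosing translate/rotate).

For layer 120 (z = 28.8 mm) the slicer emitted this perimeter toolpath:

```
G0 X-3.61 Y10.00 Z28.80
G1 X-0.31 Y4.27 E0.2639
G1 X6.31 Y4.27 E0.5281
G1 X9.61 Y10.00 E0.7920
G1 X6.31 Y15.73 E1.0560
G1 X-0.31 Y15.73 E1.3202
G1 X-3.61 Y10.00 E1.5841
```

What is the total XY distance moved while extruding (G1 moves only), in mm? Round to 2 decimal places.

39.69 mm

Sum the Euclidean lengths of each G1 segment: total = 39.69 mm.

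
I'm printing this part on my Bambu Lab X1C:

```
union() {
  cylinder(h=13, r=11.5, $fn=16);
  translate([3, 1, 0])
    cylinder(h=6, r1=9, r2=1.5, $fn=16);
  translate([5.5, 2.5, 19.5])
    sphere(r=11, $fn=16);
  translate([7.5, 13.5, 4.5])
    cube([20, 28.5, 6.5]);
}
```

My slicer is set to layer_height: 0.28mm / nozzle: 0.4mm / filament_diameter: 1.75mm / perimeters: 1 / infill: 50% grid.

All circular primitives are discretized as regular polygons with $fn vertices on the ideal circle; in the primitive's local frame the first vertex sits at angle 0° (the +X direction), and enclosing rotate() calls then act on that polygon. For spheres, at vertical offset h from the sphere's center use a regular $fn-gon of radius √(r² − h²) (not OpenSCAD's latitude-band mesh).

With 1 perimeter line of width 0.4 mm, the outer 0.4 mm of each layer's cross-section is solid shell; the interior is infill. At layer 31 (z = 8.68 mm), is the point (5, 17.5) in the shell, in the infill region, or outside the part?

At z = 8.68 mm: the r=11.5 cylinder gives a regular 16-gon of circumradius 11.5 (constant along its height); the cone at (3, 1) is absent (z outside [0, 6]); the r=11 sphere at (5.5, 2.5) contributes a regular 16-gon of circumradius √(11²−10.82²) = 1.982; the cube at (7.5, 13.5) is present — its section is the full 20×28.5 rectangle; Combining (union): the regions partially overlap (shared area 12.02 mm²), so overlapping operands fuse into one piece — 2 connected regions. Overall, the cross-section has 2 separate islands. The nearest boundary edge runs (7.50, 13.50)→(7.50, 42.00); distance from the point to it = 2.50 mm. The point is not inside any of the regions above, so it lies outside the cross-section (2.50 mm from the nearest boundary).

outside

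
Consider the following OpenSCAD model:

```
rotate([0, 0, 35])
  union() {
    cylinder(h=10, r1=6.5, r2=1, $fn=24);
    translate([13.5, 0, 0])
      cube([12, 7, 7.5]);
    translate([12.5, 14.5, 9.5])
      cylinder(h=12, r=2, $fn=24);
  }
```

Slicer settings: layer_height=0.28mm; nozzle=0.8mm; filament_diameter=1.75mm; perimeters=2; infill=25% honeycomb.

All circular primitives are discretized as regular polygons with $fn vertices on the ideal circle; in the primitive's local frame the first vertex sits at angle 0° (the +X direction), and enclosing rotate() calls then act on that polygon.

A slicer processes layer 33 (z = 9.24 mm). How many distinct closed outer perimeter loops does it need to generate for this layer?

1

At z = 9.24 mm: the cone: at t=0.924 of its height the radius interpolates to r₁+(r₂−r₁)t = 1.418, giving a regular 24-gon of that circumradius; the cube at (13.5, 0) does not reach this height (z outside [0, 7.5]); the cylinder at (12.5, 14.5) does not reach this height (z outside [9.5, 21.5]); Combining (union): only the cone is present, so the union is just that shape — 1 connected region; (whole slice rotated 35° about Z — lengths, areas and connectivity unchanged). The result has 1 disconnected region.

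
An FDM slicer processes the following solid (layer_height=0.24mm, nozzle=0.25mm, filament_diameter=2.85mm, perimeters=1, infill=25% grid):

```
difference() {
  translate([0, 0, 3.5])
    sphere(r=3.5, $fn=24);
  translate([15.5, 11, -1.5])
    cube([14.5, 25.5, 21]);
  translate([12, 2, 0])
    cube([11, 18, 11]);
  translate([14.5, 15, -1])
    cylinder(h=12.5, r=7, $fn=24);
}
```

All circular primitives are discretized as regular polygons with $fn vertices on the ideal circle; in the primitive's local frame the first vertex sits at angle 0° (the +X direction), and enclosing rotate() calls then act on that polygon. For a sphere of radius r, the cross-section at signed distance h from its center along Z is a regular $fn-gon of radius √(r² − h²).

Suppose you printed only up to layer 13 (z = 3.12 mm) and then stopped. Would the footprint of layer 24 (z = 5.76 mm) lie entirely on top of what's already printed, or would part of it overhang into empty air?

Compare the two slices. At z = 3.12: the r=3.5 sphere slices to a regular 24-gon of circumradius 3.479 (√(r²−h²) with h=0.38 from center) (area = (24/2)·3.479²·sin(360°/24) = 37.60 mm²); the 14.5×25.5 cube at (15.5, 11) contributes its full rectangle (area 369.75 mm²); the cube at (12, 2) (footprint 11×18) is included at this height (area 198.00 mm²); the r=7 cylinder at (14.5, 15) contributes a regular 24-gon of circumradius 7 (area = (24/2)·7.000²·sin(360°/24) = 152.19 mm²); After the difference (first − rest): starting from the r=3.5 sphere (37.60 mm²), the 14.5×25.5 cube at (15.5, 11) misses the remaining region (no effect); the 11×18 cube at (12, 2) misses the remaining region (no effect); the r=7 cylinder at (14.5, 15) misses the remaining region (no effect) — area = 37.60 mm². At z = 5.76: the r=3.5 sphere slices to a regular 24-gon of circumradius 2.673 (√(r²−h²) with h=2.26 from center) (area = (24/2)·2.673²·sin(360°/24) = 22.18 mm²); the 14.5×25.5 cube at (15.5, 11) contributes its full rectangle (area 369.75 mm²); the 11×18 cube at (12, 2) contributes its full rectangle (area 198.00 mm²); the cylinder at (14.5, 15): section is a regular 24-gon, circumradius r=7 (area = (24/2)·7.000²·sin(360°/24) = 152.19 mm²); Taking the first minus the rest: starting from the r=3.5 sphere (22.18 mm²), the 14.5×25.5 cube at (15.5, 11) misses the remaining region (no effect); the 11×18 cube at (12, 2) misses the remaining region (no effect); the r=7 cylinder at (14.5, 15) misses the remaining region (no effect) — area = 22.18 mm². Checking containment: the cross-section at z = 5.76 is a subset of the cross-section at z = 3.12.

entirely on top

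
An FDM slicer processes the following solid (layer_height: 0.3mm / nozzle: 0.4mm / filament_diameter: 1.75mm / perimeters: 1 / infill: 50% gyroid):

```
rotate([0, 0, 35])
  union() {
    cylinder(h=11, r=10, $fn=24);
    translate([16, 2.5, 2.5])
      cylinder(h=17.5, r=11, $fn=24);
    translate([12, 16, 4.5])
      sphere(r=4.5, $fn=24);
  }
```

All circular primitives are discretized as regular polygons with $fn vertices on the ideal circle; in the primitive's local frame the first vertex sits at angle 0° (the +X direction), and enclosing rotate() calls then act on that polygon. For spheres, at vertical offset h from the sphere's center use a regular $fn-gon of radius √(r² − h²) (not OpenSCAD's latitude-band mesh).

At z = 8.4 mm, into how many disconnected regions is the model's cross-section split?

At z = 8.4 mm: the cylinder: section is a regular 24-gon, circumradius r=10; the r=11 cylinder at (16, 2.5) contributes a regular 24-gon of circumradius 11; the r=4.5 sphere at (12, 16) contributes a regular 24-gon of circumradius √(4.5²−3.9²) = 2.245; Combining (union): the regions partially overlap (shared area 42.15 mm²), so overlapping operands fuse into one piece — 2 connected regions; (rotated 35° about Z; rotation is an isometry so areas/perimeters/island counts are preserved). The result has 2 disconnected regions.

2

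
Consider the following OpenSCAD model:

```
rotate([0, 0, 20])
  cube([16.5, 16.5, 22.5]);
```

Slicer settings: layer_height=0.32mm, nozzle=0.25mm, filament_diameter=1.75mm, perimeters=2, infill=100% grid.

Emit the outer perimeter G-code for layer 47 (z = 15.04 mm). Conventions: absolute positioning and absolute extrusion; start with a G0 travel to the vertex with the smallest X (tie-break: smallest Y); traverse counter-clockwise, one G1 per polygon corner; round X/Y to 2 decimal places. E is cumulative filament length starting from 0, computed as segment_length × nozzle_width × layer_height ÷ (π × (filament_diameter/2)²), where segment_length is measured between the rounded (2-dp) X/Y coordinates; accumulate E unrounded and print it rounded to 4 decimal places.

G0 X-5.64 Y15.50 Z15.04
G1 X0.00 Y0.00 E0.5486
G1 X15.50 Y5.64 E1.0972
G1 X9.86 Y21.15 E1.6461
G1 X-5.64 Y15.50 E2.1948

At z = 15.04 mm: the cube (footprint 16.5×16.5) is included at this height; (rotated 20° about Z; rotation is an isometry so areas/perimeters/island counts are preserved). The outline is a single polygon with 4 vertices. Extrusion per mm of travel: 0.25 × 0.32 / (π × 0.875²) = 0.033260. Accumulating E over each segment gives final E = 2.1948.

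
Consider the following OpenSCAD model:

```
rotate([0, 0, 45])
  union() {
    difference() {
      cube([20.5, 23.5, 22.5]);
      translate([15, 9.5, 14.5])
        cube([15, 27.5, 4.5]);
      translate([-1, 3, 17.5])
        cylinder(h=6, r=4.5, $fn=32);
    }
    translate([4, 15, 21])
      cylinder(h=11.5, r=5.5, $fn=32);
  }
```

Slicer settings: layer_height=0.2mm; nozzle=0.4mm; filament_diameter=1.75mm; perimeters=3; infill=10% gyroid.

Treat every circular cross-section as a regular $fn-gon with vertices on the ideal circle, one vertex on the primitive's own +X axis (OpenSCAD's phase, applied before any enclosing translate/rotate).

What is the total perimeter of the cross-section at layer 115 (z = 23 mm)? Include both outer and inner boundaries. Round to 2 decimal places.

34.50 mm

At z = 23 mm: the cube is not intersected at this z (z outside [0, 22.5]); the cube at (15, 9.5) is absent (z outside [14.5, 19]); the r=4.5 cylinder at (-1, 3) contributes a regular 32-gon of circumradius 4.5 (perimeter = 2·32·4.500·sin(180°/32) = 28.23 mm); After the difference (first − rest): the first operand is absent here, so nothing remains; the r=5.5 cylinder at (4, 15) contributes a regular 32-gon of circumradius 5.5 (perimeter = 2·32·5.500·sin(180°/32) = 34.50 mm); Combining (union): only the r=5.5 cylinder at (4, 15) is present, so the union is just that shape — boundary = 34.50 mm; (rotated 45° about Z; rotation is an isometry so areas/perimeters/island counts are preserved). Overall, the cross-section is a single solid region. Total boundary length (outer) = 34.50 mm.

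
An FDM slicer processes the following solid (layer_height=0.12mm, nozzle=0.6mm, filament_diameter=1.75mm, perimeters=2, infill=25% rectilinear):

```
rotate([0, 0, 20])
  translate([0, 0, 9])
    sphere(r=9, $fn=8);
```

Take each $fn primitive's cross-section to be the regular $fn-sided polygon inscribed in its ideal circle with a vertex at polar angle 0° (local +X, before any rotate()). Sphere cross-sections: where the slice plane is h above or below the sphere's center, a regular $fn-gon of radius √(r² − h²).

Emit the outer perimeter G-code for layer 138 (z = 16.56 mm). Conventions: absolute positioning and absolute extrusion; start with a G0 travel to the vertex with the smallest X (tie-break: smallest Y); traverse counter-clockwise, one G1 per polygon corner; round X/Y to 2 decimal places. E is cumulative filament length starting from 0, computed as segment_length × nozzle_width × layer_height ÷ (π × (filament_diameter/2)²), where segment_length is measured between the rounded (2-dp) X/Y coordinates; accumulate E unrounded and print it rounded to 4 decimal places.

G0 X-4.59 Y-1.67 Z16.56
G1 X-2.06 Y-4.43 E0.1121
G1 X1.67 Y-4.59 E0.2238
G1 X4.43 Y-2.06 E0.3359
G1 X4.59 Y1.67 E0.4477
G1 X2.06 Y4.43 E0.5597
G1 X-1.67 Y4.59 E0.6715
G1 X-4.43 Y2.06 E0.7836
G1 X-4.59 Y-1.67 E0.8953

At z = 16.56 mm: the sphere: section is a regular 8-gon, circumradius = √(r²−h²) = √(9²−7.56²) = 4.883; (whole slice rotated 20° about Z — lengths, areas and connectivity unchanged). The outline is a single polygon with 8 vertices. Extrusion per mm of travel: 0.6 × 0.12 / (π × 0.875²) = 0.029934. Accumulating E over each segment gives final E = 0.8953.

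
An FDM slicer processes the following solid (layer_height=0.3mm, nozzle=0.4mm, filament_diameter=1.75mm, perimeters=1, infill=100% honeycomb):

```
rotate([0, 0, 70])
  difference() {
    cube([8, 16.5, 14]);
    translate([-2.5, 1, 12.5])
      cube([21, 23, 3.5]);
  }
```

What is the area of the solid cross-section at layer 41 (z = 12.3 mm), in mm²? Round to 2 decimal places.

At z = 12.3 mm: the cube (footprint 8×16.5) is included at this height (area 132.00 mm²); the cube at (-2.5, 1) is absent (z outside [12.5, 16]); Subtracting the remaining from the first: none of the subtracted shapes is present at this height, so the 8×16.5 cube is unchanged — area = 132.00 mm²; (rotated 70° about Z; rotation is an isometry so areas/perimeters/island counts are preserved). Overall, the cross-section is a single solid region. Net area = 132.00 mm².

132.00 mm²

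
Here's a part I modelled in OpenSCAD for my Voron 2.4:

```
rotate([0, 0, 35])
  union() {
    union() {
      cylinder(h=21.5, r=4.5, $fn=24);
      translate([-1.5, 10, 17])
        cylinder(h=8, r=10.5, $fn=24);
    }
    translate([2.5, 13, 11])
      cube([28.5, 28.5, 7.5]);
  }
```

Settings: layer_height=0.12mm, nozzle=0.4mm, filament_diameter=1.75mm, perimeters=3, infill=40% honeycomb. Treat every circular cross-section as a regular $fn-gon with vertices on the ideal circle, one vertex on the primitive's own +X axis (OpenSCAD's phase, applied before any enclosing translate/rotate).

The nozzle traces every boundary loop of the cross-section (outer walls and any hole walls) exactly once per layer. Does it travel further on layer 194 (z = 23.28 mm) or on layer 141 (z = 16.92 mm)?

layer 141 (z = 16.92 mm)

Layer 194 (z = 23.28): the cylinder does not reach this height (z outside [0, 21.5]); the r=10.5 cylinder at (-1.5, 10) gives a regular 24-gon of circumradius 10.5 (constant along its height) (perimeter = 2·24·10.500·sin(180°/24) = 65.79 mm); Merging all regions: only the r=10.5 cylinder at (-1.5, 10) is present, so the union is just that shape — boundary = 65.79 mm; the cube at (2.5, 13) does not reach this height (z outside [11, 18.5]); Combining (union): only that combined region is present, so the union is just that shape — boundary = 65.79 mm; (rotated 35° about Z; rotation is an isometry so areas/perimeters/island counts are preserved). So its perimeter = 65.79 mm. Layer 141 (z = 16.92): the r=4.5 cylinder gives a regular 24-gon of circumradius 4.5 (constant along its height) (perimeter = 2·24·4.500·sin(180°/24) = 28.19 mm); the cylinder at (-1.5, 10) is absent (z outside [17, 25]); Merging all regions: only the r=4.5 cylinder is present, so the union is just that shape — boundary = 28.19 mm; the cube at (2.5, 13) is present — its section is the full 28.5×28.5 rectangle (perimeter 114.00 mm); Combining (union): the 2 present regions are separate (no shared area or edge), so areas and boundary lengths simply add and each stays a separate island — boundary = 142.19 mm; (whole slice rotated 35° about Z — lengths, areas and connectivity unchanged). So its perimeter = 142.19 mm. Layer 141 is larger (142.19 vs 65.79 mm).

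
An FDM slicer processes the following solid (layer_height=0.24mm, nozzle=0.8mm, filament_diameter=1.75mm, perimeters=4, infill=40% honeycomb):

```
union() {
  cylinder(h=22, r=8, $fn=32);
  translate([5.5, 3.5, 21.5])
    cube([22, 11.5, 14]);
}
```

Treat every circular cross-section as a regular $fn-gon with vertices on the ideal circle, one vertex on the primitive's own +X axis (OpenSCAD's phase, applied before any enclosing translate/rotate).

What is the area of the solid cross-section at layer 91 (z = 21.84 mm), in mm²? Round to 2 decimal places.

450.64 mm²

At z = 21.84 mm: the r=8 cylinder gives a regular 32-gon of circumradius 8 (constant along its height) (area = (32/2)·8.000²·sin(360°/32) = 199.77 mm²); the cube at (5.5, 3.5) (footprint 22×11.5) is included at this height (area 253.00 mm²); Taking the union: the regions partially overlap — summed areas 452.77 mm² minus the doubly-counted overlap 2.13 mm² gives 450.64 mm² — area = 450.64 mm². Overall, the cross-section is a single solid region. Net area = 450.64 mm².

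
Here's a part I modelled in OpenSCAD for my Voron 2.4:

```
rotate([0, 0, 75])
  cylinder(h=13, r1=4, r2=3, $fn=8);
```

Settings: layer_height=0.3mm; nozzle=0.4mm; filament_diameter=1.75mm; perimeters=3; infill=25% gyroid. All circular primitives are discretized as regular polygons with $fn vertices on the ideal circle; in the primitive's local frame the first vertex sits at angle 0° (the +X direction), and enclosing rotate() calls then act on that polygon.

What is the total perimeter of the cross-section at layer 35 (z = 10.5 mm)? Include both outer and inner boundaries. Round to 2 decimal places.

19.55 mm

At z = 10.5 mm: the cone: at t=0.808 of its height the radius interpolates to r₁+(r₂−r₁)t = 3.192, giving a regular 8-gon of that circumradius (perimeter = 2·8·3.192·sin(180°/8) = 19.55 mm); (rotated 75° about Z; rotation is an isometry so areas/perimeters/island counts are preserved). Overall, the cross-section is a single solid region. Total boundary length (outer) = 19.55 mm.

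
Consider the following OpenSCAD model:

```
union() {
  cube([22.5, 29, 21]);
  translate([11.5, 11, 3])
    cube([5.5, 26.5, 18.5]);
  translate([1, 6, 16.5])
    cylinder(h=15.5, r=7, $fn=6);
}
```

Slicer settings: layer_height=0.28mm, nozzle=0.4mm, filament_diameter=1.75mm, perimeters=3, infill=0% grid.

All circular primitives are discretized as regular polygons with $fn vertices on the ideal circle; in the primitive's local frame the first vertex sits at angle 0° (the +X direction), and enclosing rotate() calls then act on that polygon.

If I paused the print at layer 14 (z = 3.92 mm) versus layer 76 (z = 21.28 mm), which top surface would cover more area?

layer 14 (z = 3.92 mm)

Layer 14 (z = 3.92): the cube (footprint 22.5×29) is included at this height (area 652.50 mm²); the 5.5×26.5 cube at (11.5, 11) contributes its full rectangle (area 145.75 mm²); the cylinder at (1, 6) is absent (z outside [16.5, 32]); Taking the union: the regions partially overlap — summed areas 798.25 mm² minus the doubly-counted overlap 99.00 mm² gives 699.25 mm² — area = 699.25 mm². So its area = 699.25 mm². Layer 76 (z = 21.28): the cube does not reach this height (z outside [0, 21]); the cube at (11.5, 11) is present — its section is the full 5.5×26.5 rectangle (area 145.75 mm²); the r=7 cylinder at (1, 6) contributes a regular 6-gon of circumradius 7 (area = (6/2)·7.000²·sin(360°/6) = 127.31 mm²); Merging all regions: the 2 present regions are separate (no shared area or edge), so areas and boundary lengths simply add and each stays a separate island — area = 273.06 mm². So its area = 273.06 mm². Layer 14 is larger (699.25 vs 273.06 mm²).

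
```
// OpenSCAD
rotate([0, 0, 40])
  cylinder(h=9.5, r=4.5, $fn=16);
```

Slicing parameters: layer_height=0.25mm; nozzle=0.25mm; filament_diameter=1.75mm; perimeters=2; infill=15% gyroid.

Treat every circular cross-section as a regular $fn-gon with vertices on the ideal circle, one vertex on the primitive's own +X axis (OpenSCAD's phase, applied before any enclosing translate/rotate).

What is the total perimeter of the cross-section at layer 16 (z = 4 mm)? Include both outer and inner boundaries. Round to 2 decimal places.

At z = 4 mm: the r=4.5 cylinder contributes a regular 16-gon of circumradius 4.5 (perimeter = 2·16·4.500·sin(180°/16) = 28.09 mm); (whole slice rotated 40° about Z — lengths, areas and connectivity unchanged). Overall, the cross-section is a single solid region. Total boundary length (outer) = 28.09 mm.

28.09 mm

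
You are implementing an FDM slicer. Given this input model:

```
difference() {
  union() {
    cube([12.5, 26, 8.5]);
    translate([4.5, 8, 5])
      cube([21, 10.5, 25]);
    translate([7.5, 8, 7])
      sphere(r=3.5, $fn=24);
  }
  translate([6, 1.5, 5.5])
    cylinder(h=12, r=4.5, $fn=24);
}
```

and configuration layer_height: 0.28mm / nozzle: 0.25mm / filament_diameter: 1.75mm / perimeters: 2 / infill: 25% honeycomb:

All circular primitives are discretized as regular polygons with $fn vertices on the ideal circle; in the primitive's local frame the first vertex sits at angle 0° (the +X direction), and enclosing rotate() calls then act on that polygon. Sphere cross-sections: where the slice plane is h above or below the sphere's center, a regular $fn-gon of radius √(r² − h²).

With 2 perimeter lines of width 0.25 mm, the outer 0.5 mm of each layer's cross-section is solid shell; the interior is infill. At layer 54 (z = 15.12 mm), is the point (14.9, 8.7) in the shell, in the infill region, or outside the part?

infill

At z = 15.12 mm: the cube is not intersected at this z (z outside [0, 8.5]); the cube at (4.5, 8) is present — its section is the full 21×10.5 rectangle; the sphere at (7.5, 8) is absent (|z−center|=8.120 > r=3.5); Combining (union): only the 21×10.5 cube at (4.5, 8) is present, so the union is just that shape — 1 connected region; the r=4.5 cylinder at (6, 1.5) gives a regular 24-gon of circumradius 4.5 (constant along its height); Taking the first minus the rest: starting from that combined region, the r=4.5 cylinder at (6, 1.5) misses the remaining region (no effect) — 1 connected region. Overall, the cross-section is a single solid region. The nearest boundary edge runs (25.50, 8.00)→(4.50, 8.00); distance from the point to it = 0.70 mm. The point is inside the cross-section and 0.70 mm from the nearest boundary — more than the 0.5 mm shell width (2 × 0.25), so it's in the infill interior.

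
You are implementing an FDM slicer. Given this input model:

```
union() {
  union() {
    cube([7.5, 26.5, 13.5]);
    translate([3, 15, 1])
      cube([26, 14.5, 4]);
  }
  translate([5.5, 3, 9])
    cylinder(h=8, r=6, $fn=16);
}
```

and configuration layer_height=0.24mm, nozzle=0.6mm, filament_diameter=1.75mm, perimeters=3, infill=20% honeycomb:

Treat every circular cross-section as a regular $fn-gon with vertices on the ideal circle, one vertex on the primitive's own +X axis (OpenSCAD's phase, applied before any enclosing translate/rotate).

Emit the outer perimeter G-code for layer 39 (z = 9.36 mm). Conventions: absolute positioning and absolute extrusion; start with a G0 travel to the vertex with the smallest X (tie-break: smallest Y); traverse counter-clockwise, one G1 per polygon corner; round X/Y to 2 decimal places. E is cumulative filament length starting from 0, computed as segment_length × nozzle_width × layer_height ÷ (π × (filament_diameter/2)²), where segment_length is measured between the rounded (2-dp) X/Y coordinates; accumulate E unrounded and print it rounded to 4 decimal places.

G0 X-0.50 Y3.00 Z9.36
G1 X-0.04 Y0.70 E0.1404
G1 X0.00 Y0.64 E0.1447
G1 X0.00 Y0.00 E0.1831
G1 X0.43 Y0.00 E0.2088
G1 X1.26 Y-1.24 E0.2981
G1 X3.20 Y-2.54 E0.4379
G1 X5.50 Y-3.00 E0.5784
G1 X7.80 Y-2.54 E0.7188
G1 X9.74 Y-1.24 E0.8586
G1 X11.04 Y0.70 E0.9984
G1 X11.50 Y3.00 E1.1388
G1 X11.04 Y5.30 E1.2793
G1 X9.74 Y7.24 E1.4191
G1 X7.80 Y8.54 E1.5589
G1 X7.50 Y8.60 E1.5772
G1 X7.50 Y26.50 E2.6488
G1 X0.00 Y26.50 E3.0978
G1 X0.00 Y5.36 E4.3635
G1 X-0.04 Y5.30 E4.3678
G1 X-0.50 Y3.00 E4.5082

At z = 9.36 mm: the 7.5×26.5 cube contributes its full rectangle; the cube at (3, 15) does not reach this height (z outside [1, 5]); Combining (union): only the 7.5×26.5 cube is present, so the union is just that shape — 1 connected region; the r=6 cylinder at (5.5, 3) gives a regular 16-gon of circumradius 6 (constant along its height); Merging all regions: the regions partially overlap (shared area 60.89 mm²), so overlapping operands fuse into one piece — 1 connected region. The outline is a single polygon with 20 vertices. Extrusion per mm of travel: 0.6 × 0.24 / (π × 0.875²) = 0.059868. Accumulating E over each segment gives final E = 4.5082.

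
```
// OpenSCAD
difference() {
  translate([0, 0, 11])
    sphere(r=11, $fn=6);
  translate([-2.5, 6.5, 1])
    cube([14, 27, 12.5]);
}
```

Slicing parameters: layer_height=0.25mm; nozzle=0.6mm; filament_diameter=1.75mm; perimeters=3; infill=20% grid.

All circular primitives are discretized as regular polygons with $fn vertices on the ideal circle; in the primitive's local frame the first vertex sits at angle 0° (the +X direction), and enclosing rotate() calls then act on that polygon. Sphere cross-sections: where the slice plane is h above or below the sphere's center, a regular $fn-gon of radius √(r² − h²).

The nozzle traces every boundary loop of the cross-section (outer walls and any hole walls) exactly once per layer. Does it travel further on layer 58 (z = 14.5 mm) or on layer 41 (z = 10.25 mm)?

layer 41 (z = 10.25 mm)

Layer 58 (z = 14.5): the r=11 sphere contributes a regular 6-gon of circumradius √(11²−3.5²) = 10.428 (perimeter = 2·6·10.428·sin(180°/6) = 62.57 mm); the cube at (-2.5, 6.5) is absent (z outside [1, 13.5]); Subtracting the remaining from the first: none of the subtracted shapes is present at this height, so the r=11 sphere is unchanged — boundary = 62.57 mm. So its perimeter = 62.57 mm. Layer 41 (z = 10.25): the sphere: section is a regular 6-gon, circumradius = √(r²−h²) = √(11²−0.75²) = 10.974 (perimeter = 2·6·10.974·sin(180°/6) = 65.85 mm); the cube at (-2.5, 6.5) (footprint 14×27) is included at this height (perimeter 82.00 mm); Subtracting the remaining from the first: starting from the r=11 sphere, the 14×27 cube at (-2.5, 6.5) partially overlaps it — only the 26.60 mm² overlap (of its 378.00 mm²) is removed, clipping the outline — boundary = 67.12 mm. So its perimeter = 67.12 mm. Layer 41 is larger (67.12 vs 62.57 mm).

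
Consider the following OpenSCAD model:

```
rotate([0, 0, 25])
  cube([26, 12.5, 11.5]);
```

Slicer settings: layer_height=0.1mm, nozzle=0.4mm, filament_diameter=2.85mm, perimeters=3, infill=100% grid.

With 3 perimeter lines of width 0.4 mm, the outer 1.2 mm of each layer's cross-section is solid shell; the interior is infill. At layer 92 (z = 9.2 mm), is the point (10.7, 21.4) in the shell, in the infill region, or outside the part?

outside

At z = 9.2 mm: the cube is present — its section is the full 26×12.5 rectangle; (rotated 25° about Z; rotation is an isometry so areas/perimeters/island counts are preserved). Overall, the cross-section is a single solid region. Undo the 25° rotation: the query point maps to (18.742, 14.873) in the un-rotated model frame. The nearest boundary edge runs (26.00, 12.50)→(0.00, 12.50); distance from the point to it = 2.37 mm. The point is not inside any of the regions above, so it lies outside the cross-section (2.37 mm from the nearest boundary).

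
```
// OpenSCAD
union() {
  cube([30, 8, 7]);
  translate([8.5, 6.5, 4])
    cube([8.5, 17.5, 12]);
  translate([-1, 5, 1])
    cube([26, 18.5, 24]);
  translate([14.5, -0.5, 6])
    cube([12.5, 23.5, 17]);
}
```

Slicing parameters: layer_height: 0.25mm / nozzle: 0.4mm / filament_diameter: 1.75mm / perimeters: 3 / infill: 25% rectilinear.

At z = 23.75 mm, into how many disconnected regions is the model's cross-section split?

At z = 23.75 mm: the cube does not reach this height (z outside [0, 7]); the cube at (8.5, 6.5) is not intersected at this z (z outside [4, 16]); the 26×18.5 cube at (-1, 5) contributes its full rectangle; the cube at (14.5, -0.5) is absent (z outside [6, 23]); Combining (union): only the 26×18.5 cube at (-1, 5) is present, so the union is just that shape — 1 connected region. The result has 1 disconnected region.

1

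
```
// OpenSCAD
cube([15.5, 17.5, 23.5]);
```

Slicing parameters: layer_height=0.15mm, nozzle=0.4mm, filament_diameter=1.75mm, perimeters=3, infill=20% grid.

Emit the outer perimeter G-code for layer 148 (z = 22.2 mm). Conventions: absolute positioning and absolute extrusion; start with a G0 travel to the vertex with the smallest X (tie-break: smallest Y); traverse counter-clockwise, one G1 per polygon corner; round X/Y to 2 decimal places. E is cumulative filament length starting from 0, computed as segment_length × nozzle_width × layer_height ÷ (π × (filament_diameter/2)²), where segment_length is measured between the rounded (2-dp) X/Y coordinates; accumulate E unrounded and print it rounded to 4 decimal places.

G0 X0.00 Y0.00 Z22.20
G1 X15.50 Y0.00 E0.3866
G1 X15.50 Y17.50 E0.8232
G1 X0.00 Y17.50 E1.2098
G1 X0.00 Y0.00 E1.6464

At z = 22.2 mm: the cube (footprint 15.5×17.5) is included at this height. The outline is a single polygon with 4 vertices. Extrusion per mm of travel: 0.4 × 0.15 / (π × 0.875²) = 0.024945. Accumulating E over each segment gives final E = 1.6464.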